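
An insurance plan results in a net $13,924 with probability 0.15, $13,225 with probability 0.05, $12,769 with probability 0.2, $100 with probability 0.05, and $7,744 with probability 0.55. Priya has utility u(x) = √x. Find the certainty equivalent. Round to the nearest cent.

E[u] = 0.15·√13924 + 0.05·√13225 + 0.2·√12769 + 0.05·√100 + 0.55·√7744 = 0.15·118 + 0.05·115 + 0.2·113 + 0.05·10 + 0.55·88 = 94.95
CE = (94.95)² = 9015.5025

$9,015.50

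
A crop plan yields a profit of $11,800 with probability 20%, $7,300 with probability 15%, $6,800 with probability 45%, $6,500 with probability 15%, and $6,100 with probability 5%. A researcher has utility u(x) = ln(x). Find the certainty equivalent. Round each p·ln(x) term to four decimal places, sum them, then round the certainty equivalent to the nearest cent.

$7,580.24

E[u] = 0.2·ln(11800) + 0.15·ln(7300) + 0.45·ln(6800) + 0.15·ln(6500) + 0.05·ln(6100) = 1.8752 + 1.3343 + 3.9711 + 1.3169 + 0.4358 = 8.9333
CE = e^8.9333 ≈ 7580.24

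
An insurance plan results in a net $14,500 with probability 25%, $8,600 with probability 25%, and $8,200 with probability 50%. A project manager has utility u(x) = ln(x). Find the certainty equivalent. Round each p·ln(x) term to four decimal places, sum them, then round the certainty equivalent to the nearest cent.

$9,569.15

E[u] = 0.25·ln(14500) + 0.25·ln(8600) + 0.5·ln(8200) = 2.3955 + 2.2649 + 4.5059 = 9.1663
CE = e^9.1663 ≈ 9569.15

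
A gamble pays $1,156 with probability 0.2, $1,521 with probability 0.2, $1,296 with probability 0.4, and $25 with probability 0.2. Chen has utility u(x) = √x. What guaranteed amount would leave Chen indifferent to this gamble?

E[u] = 0.2·√1156 + 0.2·√1521 + 0.4·√1296 + 0.2·√25 = 0.2·34 + 0.2·39 + 0.4·36 + 0.2·5 = 30
CE = (30)² = 900

$900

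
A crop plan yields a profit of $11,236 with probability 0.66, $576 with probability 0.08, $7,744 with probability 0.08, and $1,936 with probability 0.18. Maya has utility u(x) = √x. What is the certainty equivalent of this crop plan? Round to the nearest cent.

E[u] = 0.66·√11236 + 0.08·√576 + 0.08·√7744 + 0.18·√1936 = 0.66·106 + 0.08·24 + 0.08·88 + 0.18·44 = 86.84
CE = (86.84)² = 7541.1856

$7,541.19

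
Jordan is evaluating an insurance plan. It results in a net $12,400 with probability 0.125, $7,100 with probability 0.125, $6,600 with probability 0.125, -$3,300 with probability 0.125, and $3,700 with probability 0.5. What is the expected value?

EV = 0.125 × 12400 + 0.125 × 7100 + 0.125 × 6600 + 0.125 × (-3300) + 0.5 × 3700 = 1550 + 887.5 + 825 − 412.5 + 1850 = 4700

$4,700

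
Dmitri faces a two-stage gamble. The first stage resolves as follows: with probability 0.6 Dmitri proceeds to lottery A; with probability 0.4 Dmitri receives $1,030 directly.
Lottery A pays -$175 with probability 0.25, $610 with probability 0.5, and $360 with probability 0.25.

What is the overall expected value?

$622.75

EV(A) = 0.25 × (-175) + 0.5 × 610 + 0.25 × 360 = -43.75 + 305 + 90 = 351.25
Branch B: 1030 (certain)
Overall = 0.6 × 351.25 + 0.4 × 1030 = 210.75 + 412 = 622.75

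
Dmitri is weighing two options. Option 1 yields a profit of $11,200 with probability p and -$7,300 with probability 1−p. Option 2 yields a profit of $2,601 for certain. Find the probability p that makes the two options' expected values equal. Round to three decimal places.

p·11200 + (1−p)·(-7300) = 2601
18500p − 7300 = 2601
p = (2601 + 7300) / 18500

p = 0.535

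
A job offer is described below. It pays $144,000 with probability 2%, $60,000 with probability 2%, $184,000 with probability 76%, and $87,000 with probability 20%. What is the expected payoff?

$161,320

EV = 0.02 × 144000 + 0.02 × 60000 + 0.76 × 184000 + 0.2 × 87000 = 2880 + 1200 + 139840 + 17400 = 161320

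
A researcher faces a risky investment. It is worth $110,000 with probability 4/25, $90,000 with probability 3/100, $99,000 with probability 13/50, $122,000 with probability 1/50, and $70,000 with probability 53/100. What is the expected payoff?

$85,580

EV = 4/25 × 110000 + 3/100 × 90000 + 13/50 × 99000 + 1/50 × 122000 + 53/100 × 70000 = 17600 + 2700 + 25740 + 2440 + 37100 = 85580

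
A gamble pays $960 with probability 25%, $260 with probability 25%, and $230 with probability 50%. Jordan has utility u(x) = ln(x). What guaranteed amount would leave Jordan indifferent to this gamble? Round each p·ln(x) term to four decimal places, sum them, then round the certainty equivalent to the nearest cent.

E[u] = 0.25·ln(960) + 0.25·ln(260) + 0.5·ln(230) = 1.7167 + 1.3902 + 2.7190 = 5.8259
CE = e^5.8259 ≈ 338.97

$338.97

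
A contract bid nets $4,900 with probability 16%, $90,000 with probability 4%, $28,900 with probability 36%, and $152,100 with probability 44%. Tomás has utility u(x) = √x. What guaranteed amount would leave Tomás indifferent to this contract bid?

E[u] = 0.16·√4900 + 0.04·√90000 + 0.36·√28900 + 0.44·√152100 = 0.16·70 + 0.04·300 + 0.36·170 + 0.44·390 = 256
CE = (256)² = 65536

$65,536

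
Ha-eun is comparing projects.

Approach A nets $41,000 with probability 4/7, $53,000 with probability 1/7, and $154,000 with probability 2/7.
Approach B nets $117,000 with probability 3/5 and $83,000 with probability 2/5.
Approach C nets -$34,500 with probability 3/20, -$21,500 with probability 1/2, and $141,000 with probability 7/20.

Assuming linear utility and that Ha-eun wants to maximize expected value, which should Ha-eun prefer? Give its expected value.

Approach A = 4/7 × 41000 + 1/7 × 53000 + 2/7 × 154000 = 23428.5714 + 7571.4286 + 44000 = 75000
Approach B = 3/5 × 117000 + 2/5 × 83000 = 70200 + 33200 = 103400
Approach C = 3/20 × (-34500) + 1/2 × (-21500) + 7/20 × 141000 = -5175 − 10750 + 49350 = 33425

Approach B ($103,400)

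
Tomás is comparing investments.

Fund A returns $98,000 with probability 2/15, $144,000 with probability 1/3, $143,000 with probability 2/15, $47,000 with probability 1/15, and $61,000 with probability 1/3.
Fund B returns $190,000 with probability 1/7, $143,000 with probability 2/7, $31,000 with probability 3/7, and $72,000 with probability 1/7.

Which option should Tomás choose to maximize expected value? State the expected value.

Fund A ($103,600)

Fund A = 2/15 × 98000 + 1/3 × 144000 + 2/15 × 143000 + 1/15 × 47000 + 1/3 × 61000 = 13066.6667 + 48000 + 19066.6667 + 3133.3333 + 20333.3333 = 103600
Fund B = 1/7 × 190000 + 2/7 × 143000 + 3/7 × 31000 + 1/7 × 72000 = 27142.8571 + 40857.1429 + 13285.7143 + 10285.7143 = 91571.4286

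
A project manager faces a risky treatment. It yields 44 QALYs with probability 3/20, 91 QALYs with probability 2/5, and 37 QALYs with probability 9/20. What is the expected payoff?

59.65 QALYs

EV = 3/20 × 44 + 2/5 × 91 + 9/20 × 37 = 6.6 + 36.4 + 16.65 = 59.65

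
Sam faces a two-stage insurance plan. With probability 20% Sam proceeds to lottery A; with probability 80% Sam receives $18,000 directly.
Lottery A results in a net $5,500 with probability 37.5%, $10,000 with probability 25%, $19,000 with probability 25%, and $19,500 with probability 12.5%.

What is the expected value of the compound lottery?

$16,750

EV(A) = 0.375 × 5500 + 0.25 × 10000 + 0.25 × 19000 + 0.125 × 19500 = 2062.5 + 2500 + 4750 + 2437.5 = 11750
Branch B: 18000 (certain)
Overall = 0.2 × 11750 + 0.8 × 18000 = 2350 + 14400 = 16750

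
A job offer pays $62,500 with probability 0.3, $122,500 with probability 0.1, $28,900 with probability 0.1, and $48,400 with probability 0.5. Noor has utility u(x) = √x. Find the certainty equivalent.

E[u] = 0.3·√62500 + 0.1·√122500 + 0.1·√28900 + 0.5·√48400 = 0.3·250 + 0.1·350 + 0.1·170 + 0.5·220 = 237
CE = (237)² = 56169

$56,169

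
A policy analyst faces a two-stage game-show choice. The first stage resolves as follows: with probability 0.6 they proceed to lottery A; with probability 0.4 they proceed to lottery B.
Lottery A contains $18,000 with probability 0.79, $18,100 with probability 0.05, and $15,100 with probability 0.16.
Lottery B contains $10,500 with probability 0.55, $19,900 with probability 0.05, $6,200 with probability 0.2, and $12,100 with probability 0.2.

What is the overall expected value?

$14,696.60

EV(A) = 0.79 × 18000 + 0.05 × 18100 + 0.16 × 15100 = 14220 + 905 + 2416 = 17541
EV(B) = 0.55 × 10500 + 0.05 × 19900 + 0.2 × 6200 + 0.2 × 12100 = 5775 + 995 + 1240 + 2420 = 10430
Overall = 0.6 × 17541 + 0.4 × 10430 = 10524.6 + 4172 = 14696.6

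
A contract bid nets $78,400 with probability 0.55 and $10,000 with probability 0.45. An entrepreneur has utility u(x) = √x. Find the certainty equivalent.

E[u] = 0.55·√78400 + 0.45·√10000 = 0.55·280 + 0.45·100 = 199
CE = (199)² = 39601

$39,601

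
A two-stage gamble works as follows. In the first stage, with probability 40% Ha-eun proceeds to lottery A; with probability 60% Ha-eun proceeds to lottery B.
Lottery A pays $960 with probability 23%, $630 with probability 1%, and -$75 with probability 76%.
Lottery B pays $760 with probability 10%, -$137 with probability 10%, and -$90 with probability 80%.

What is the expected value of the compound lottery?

$62.22

EV(A) = 0.23 × 960 + 0.01 × 630 + 0.76 × (-75) = 220.8 + 6.3 − 57 = 170.1
EV(B) = 0.1 × 760 + 0.1 × (-137) + 0.8 × (-90) = 76 − 13.7 − 72 = -9.7
Overall = 0.4 × 170.1 + 0.6 × (-9.7) = 68.04 − 5.82 = 62.22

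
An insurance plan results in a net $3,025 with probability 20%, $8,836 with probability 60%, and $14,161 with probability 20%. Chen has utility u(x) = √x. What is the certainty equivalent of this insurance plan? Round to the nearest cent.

E[u] = 0.2·√3025 + 0.6·√8836 + 0.2·√14161 = 0.2·55 + 0.6·94 + 0.2·119 = 91.2
CE = (91.2)² = 8317.44

$8,317.44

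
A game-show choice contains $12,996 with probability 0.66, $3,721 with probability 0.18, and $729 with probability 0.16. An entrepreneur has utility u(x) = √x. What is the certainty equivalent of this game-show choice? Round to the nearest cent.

$8,197.49

E[u] = 0.66·√12996 + 0.18·√3721 + 0.16·√729 = 0.66·114 + 0.18·61 + 0.16·27 = 90.54
CE = (90.54)² = 8197.4916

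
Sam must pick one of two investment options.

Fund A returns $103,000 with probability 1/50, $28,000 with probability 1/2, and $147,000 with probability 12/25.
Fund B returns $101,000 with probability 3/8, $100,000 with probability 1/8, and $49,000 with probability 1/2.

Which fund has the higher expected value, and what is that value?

Fund A = 1/50 × 103000 + 1/2 × 28000 + 12/25 × 147000 = 2060 + 14000 + 70560 = 86620
Fund B = 3/8 × 101000 + 1/8 × 100000 + 1/2 × 49000 = 37875 + 12500 + 24500 = 74875

Fund A ($86,620)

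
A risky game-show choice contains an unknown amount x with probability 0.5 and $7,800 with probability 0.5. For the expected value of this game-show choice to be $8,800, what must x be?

0.5·x + 0.5·7800 = 8800
0.5·x = 8800 − 3900 = 4900
x = 4900 / 0.5 = 9800

x = $9,800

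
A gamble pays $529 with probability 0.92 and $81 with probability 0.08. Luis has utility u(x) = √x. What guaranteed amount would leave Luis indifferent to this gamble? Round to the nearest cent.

$478.73

E[u] = 0.92·√529 + 0.08·√81 = 0.92·23 + 0.08·9 = 21.88
CE = (21.88)² = 478.7344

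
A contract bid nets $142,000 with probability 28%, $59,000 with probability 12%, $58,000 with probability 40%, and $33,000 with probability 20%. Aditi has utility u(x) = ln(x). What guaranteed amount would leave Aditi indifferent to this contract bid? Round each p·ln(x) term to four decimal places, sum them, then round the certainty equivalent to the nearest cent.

E[u] = 0.28·ln(142000) + 0.12·ln(59000) + 0.4·ln(58000) + 0.2·ln(33000) = 3.3218 + 1.3182 + 4.3873 + 2.0809 = 11.1082
CE = e^11.1082 ≈ 66715.99

$66,715.99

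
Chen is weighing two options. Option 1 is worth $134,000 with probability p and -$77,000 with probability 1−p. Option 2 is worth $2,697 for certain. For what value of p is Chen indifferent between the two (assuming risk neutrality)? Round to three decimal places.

p·134000 + (1−p)·(-77000) = 2697
211000p − 77000 = 2697
p = (2697 + 77000) / 211000

p = 0.378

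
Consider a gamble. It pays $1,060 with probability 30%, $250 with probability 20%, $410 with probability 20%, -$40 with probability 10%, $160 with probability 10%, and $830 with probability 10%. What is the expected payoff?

EV = 0.3 × 1060 + 0.2 × 250 + 0.2 × 410 + 0.1 × (-40) + 0.1 × 160 + 0.1 × 830 = 318 + 50 + 82 − 4 + 16 + 83 = 545

$545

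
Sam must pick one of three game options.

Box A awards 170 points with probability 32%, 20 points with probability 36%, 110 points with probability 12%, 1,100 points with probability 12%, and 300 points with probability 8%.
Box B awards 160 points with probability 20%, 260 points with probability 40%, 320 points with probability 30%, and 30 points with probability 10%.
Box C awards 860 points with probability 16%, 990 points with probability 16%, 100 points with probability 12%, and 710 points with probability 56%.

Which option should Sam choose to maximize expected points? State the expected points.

Box C (705.6 points)

Box A = 0.32 × 170 + 0.36 × 20 + 0.12 × 110 + 0.12 × 1100 + 0.08 × 300 = 54.4 + 7.2 + 13.2 + 132 + 24 = 230.8
Box B = 0.2 × 160 + 0.4 × 260 + 0.3 × 320 + 0.1 × 30 = 32 + 104 + 96 + 3 = 235
Box C = 0.16 × 860 + 0.16 × 990 + 0.12 × 100 + 0.56 × 710 = 137.6 + 158.4 + 12 + 397.6 = 705.6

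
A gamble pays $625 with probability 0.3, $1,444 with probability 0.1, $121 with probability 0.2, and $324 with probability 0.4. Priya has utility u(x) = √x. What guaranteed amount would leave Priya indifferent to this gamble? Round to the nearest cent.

E[u] = 0.3·√625 + 0.1·√1444 + 0.2·√121 + 0.4·√324 = 0.3·25 + 0.1·38 + 0.2·11 + 0.4·18 = 20.7
CE = (20.7)² = 428.49

$428.49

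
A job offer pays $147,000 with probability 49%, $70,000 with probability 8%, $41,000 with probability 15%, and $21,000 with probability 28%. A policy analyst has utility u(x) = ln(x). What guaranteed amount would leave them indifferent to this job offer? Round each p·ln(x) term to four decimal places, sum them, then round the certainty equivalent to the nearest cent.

$66,330.16

E[u] = 0.49·ln(147000) + 0.08·ln(70000) + 0.15·ln(41000) + 0.28·ln(21000) = 5.8301 + 0.8925 + 1.5932 + 2.7866 = 11.1024
CE = e^11.1024 ≈ 66330.16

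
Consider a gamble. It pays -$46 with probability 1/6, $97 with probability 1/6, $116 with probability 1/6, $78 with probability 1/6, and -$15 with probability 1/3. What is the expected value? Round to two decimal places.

EV = 1/6 × (-46) + 1/6 × 97 + 1/6 × 116 + 1/6 × 78 + 1/3 × (-15) = -7.6667 + 16.1667 + 19.3333 + 13 − 5 = 35.8333

$35.83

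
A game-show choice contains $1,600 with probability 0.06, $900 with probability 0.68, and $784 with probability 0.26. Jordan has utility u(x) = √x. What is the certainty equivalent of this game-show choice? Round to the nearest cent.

E[u] = 0.06·√1600 + 0.68·√900 + 0.26·√784 = 0.06·40 + 0.68·30 + 0.26·28 = 30.08
CE = (30.08)² = 904.8064

$904.81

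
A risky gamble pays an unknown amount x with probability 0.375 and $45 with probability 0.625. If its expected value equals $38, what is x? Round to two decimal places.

0.375·x + 0.625·45 = 38
0.375·x = 38 − 28.125 = 9.875
x = 9.875 / 0.375 = 26.3333

x = $26.33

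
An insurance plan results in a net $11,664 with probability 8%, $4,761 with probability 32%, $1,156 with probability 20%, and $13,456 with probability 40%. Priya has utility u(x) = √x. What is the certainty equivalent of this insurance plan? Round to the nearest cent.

$7,042.57

E[u] = 0.08·√11664 + 0.32·√4761 + 0.2·√1156 + 0.4·√13456 = 0.08·108 + 0.32·69 + 0.2·34 + 0.4·116 = 83.92
CE = (83.92)² = 7042.5664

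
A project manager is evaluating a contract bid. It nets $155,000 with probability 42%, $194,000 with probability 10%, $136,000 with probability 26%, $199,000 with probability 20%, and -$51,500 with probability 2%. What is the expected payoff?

EV = 0.42 × 155000 + 0.1 × 194000 + 0.26 × 136000 + 0.2 × 199000 + 0.02 × (-51500) = 65100 + 19400 + 35360 + 39800 − 1030 = 158630

$158,630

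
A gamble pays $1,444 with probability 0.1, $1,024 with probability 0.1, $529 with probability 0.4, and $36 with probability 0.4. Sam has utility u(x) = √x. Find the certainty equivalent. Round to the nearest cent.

$345.96

E[u] = 0.1·√1444 + 0.1·√1024 + 0.4·√529 + 0.4·√36 = 0.1·38 + 0.1·32 + 0.4·23 + 0.4·6 = 18.6
CE = (18.6)² = 345.96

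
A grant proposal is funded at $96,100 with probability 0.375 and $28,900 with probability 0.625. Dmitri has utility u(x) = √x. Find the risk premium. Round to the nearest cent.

$4,593.75

E[u] = 0.375·√96100 + 0.625·√28900 = 0.375·310 + 0.625·170 = 222.5
CE = (222.5)² = 49506.25
Risk premium = EV − CE = 54100 − 49506.25 = 4593.75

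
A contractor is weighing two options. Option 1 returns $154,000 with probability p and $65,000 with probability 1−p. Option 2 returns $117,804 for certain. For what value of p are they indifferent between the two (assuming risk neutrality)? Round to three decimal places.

p = 0.593

p·154000 + (1−p)·65000 = 117804
89000p + 65000 = 117804
p = (117804 − 65000) / 89000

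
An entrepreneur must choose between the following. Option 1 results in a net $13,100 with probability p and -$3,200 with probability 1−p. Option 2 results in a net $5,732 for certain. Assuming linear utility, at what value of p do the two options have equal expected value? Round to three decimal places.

p·13100 + (1−p)·(-3200) = 5732
16300p − 3200 = 5732
p = (5732 + 3200) / 16300

p = 0.548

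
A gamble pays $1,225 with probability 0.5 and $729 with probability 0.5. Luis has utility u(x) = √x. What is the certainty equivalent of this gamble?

E[u] = 0.5·√1225 + 0.5·√729 = 0.5·35 + 0.5·27 = 31
CE = (31)² = 961

$961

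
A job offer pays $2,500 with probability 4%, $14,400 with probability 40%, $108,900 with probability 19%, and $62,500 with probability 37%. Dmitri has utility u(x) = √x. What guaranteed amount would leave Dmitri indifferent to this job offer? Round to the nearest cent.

$42,107.04

E[u] = 0.04·√2500 + 0.4·√14400 + 0.19·√108900 + 0.37·√62500 = 0.04·50 + 0.4·120 + 0.19·330 + 0.37·250 = 205.2
CE = (205.2)² = 42107.04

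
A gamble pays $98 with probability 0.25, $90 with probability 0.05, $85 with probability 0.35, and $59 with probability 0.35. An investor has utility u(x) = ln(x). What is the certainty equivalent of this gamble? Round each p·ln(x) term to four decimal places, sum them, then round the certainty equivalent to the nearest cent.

E[u] = 0.25·ln(98) + 0.05·ln(90) + 0.35·ln(85) + 0.35·ln(59) = 1.1462 + 0.2250 + 1.5549 + 1.4271 = 4.3532
CE = e^4.3532 ≈ 77.73

$77.73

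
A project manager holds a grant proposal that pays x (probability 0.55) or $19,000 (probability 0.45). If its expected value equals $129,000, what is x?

0.55·x + 0.45·19000 = 129000
0.55·x = 129000 − 8550 = 120450
x = 120450 / 0.55 = 219000

x = $219,000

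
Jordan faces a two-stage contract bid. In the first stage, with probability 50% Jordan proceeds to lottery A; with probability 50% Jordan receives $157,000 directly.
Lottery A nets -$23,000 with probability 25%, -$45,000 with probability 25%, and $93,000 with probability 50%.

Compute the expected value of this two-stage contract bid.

EV(A) = 0.25 × (-23000) + 0.25 × (-45000) + 0.5 × 93000 = -5750 − 11250 + 46500 = 29500
Branch B: 157000 (certain)
Overall = 0.5 × 29500 + 0.5 × 157000 = 14750 + 78500 = 93250

$93,250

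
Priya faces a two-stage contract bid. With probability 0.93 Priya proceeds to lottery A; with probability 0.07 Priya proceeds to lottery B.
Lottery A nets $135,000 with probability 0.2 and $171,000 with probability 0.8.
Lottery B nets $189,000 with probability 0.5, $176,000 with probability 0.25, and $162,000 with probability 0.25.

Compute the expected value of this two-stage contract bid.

$164,864

EV(A) = 0.2 × 135000 + 0.8 × 171000 = 27000 + 136800 = 163800
EV(B) = 0.5 × 189000 + 0.25 × 176000 + 0.25 × 162000 = 94500 + 44000 + 40500 = 179000
Overall = 0.93 × 163800 + 0.07 × 179000 = 152334 + 12530 = 164864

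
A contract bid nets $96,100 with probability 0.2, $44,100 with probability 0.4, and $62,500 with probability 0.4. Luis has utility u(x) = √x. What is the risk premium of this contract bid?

E[u] = 0.2·√96100 + 0.4·√44100 + 0.4·√62500 = 0.2·310 + 0.4·210 + 0.4·250 = 246
CE = (246)² = 60516
Risk premium = EV − CE = 61860 − 60516 = 1344

$1,344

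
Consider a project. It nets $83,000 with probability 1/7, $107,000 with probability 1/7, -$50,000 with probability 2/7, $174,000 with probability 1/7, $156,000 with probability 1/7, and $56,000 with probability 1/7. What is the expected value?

$68,000

EV = 1/7 × 83000 + 1/7 × 107000 + 2/7 × (-50000) + 1/7 × 174000 + 1/7 × 156000 + 1/7 × 56000 = 11857.1429 + 15285.7143 − 14285.7143 + 24857.1429 + 22285.7143 + 8000 = 68000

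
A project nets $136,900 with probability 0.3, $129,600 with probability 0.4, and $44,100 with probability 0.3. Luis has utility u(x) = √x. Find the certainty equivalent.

E[u] = 0.3·√136900 + 0.4·√129600 + 0.3·√44100 = 0.3·370 + 0.4·360 + 0.3·210 = 318
CE = (318)² = 101124

$101,124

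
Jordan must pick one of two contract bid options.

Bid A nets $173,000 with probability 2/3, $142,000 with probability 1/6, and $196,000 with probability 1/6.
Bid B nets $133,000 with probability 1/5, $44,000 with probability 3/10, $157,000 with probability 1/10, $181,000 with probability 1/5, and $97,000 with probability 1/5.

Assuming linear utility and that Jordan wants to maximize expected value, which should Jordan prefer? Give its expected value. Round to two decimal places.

Bid A = 2/3 × 173000 + 1/6 × 142000 + 1/6 × 196000 = 115333.3333 + 23666.6667 + 32666.6667 = 171666.6667
Bid B = 1/5 × 133000 + 3/10 × 44000 + 1/10 × 157000 + 1/5 × 181000 + 1/5 × 97000 = 26600 + 13200 + 15700 + 36200 + 19400 = 111100

Bid A ($171,666.67)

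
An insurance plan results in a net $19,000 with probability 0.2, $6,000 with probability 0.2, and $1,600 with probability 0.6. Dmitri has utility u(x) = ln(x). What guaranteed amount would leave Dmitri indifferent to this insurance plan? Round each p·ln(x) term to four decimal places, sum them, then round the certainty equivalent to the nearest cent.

$3,418.65

E[u] = 0.2·ln(19000) + 0.2·ln(6000) + 0.6·ln(1600) = 1.9704 + 1.7399 + 4.4267 = 8.1370
CE = e^8.1370 ≈ 3418.65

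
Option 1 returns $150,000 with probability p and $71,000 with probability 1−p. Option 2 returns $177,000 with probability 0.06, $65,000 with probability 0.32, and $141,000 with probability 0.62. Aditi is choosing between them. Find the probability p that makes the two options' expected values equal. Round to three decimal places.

p = 0.606

EV(Option 2) = 0.06 × 177000 + 0.32 × 65000 + 0.62 × 141000 = 10620 + 20800 + 87420 = 118840
p·150000 + (1−p)·71000 = 118840
79000p + 71000 = 118840
p = (118840 − 71000) / 79000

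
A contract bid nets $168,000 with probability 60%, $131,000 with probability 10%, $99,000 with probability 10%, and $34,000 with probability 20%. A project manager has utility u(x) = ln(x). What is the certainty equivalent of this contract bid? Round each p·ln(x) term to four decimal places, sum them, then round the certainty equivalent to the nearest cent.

$112,916.06

E[u] = 0.6·ln(168000) + 0.1·ln(131000) + 0.1·ln(99000) + 0.2·ln(34000) = 7.2190 + 1.1783 + 1.1503 + 2.0868 = 11.6344
CE = e^11.6344 ≈ 112916.06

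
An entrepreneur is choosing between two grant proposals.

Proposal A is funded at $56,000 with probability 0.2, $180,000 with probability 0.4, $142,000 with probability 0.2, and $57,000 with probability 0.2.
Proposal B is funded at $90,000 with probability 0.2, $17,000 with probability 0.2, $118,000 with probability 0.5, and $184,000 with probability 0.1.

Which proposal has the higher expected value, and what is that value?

Proposal A ($123,000)

Proposal A = 0.2 × 56000 + 0.4 × 180000 + 0.2 × 142000 + 0.2 × 57000 = 11200 + 72000 + 28400 + 11400 = 123000
Proposal B = 0.2 × 90000 + 0.2 × 17000 + 0.5 × 118000 + 0.1 × 184000 = 18000 + 3400 + 59000 + 18400 = 98800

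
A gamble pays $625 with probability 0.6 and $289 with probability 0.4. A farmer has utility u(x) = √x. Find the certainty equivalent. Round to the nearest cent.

$475.24

E[u] = 0.6·√625 + 0.4·√289 = 0.6·25 + 0.4·17 = 21.8
CE = (21.8)² = 475.24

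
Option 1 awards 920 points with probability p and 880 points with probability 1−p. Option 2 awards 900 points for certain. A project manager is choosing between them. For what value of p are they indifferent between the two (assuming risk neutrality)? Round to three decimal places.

p = 0.500

p·920 + (1−p)·880 = 900
40p + 880 = 900
p = (900 − 880) / 40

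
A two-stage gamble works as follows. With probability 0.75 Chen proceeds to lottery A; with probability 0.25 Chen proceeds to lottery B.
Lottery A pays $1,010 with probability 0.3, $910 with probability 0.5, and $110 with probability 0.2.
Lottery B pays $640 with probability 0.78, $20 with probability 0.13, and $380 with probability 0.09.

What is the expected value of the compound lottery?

$719

EV(A) = 0.3 × 1010 + 0.5 × 910 + 0.2 × 110 = 303 + 455 + 22 = 780
EV(B) = 0.78 × 640 + 0.13 × 20 + 0.09 × 380 = 499.2 + 2.6 + 34.2 = 536
Overall = 0.75 × 780 + 0.25 × 536 = 585 + 134 = 719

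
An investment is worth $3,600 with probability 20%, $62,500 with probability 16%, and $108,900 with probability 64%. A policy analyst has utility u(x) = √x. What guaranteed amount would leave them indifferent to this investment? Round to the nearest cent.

$69,274.24

E[u] = 0.2·√3600 + 0.16·√62500 + 0.64·√108900 = 0.2·60 + 0.16·250 + 0.64·330 = 263.2
CE = (263.2)² = 69274.24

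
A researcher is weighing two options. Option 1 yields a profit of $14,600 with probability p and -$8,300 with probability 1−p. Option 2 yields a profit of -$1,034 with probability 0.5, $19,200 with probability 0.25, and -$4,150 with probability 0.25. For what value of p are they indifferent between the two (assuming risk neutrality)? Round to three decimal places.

p = 0.504

EV(Option 2) = 0.5 × (-1034) + 0.25 × 19200 + 0.25 × (-4150) = -517 + 4800 − 1037.5 = 3245.5
p·14600 + (1−p)·(-8300) = 3245.5
22900p − 8300 = 3245.5
p = (3245.5 + 8300) / 22900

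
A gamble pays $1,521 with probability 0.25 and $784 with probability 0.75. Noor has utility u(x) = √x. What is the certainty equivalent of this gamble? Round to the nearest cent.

E[u] = 0.25·√1521 + 0.75·√784 = 0.25·39 + 0.75·28 = 30.75
CE = (30.75)² = 945.5625

$945.56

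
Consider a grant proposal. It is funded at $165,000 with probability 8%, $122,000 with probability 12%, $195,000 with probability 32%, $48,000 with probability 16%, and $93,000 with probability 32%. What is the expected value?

EV = 0.08 × 165000 + 0.12 × 122000 + 0.32 × 195000 + 0.16 × 48000 + 0.32 × 93000 = 13200 + 14640 + 62400 + 7680 + 29760 = 127680

$127,680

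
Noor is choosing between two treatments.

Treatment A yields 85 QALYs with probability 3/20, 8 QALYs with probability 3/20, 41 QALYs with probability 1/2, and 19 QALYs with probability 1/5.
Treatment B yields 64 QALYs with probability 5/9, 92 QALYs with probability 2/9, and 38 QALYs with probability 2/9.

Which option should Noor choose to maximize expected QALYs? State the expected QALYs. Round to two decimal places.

Treatment B (64.44 QALYs)

Treatment A = 3/20 × 85 + 3/20 × 8 + 1/2 × 41 + 1/5 × 19 = 12.75 + 1.2 + 20.5 + 3.8 = 38.25
Treatment B = 5/9 × 64 + 2/9 × 92 + 2/9 × 38 = 35.5556 + 20.4444 + 8.4444 = 64.4444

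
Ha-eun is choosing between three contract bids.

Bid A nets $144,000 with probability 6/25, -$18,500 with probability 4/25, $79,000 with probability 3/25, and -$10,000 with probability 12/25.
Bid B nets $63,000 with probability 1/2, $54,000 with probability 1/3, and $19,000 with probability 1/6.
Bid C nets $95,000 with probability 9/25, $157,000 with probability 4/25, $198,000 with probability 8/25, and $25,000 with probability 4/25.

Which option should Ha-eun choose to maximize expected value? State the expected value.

Bid C ($126,680)

Bid A = 6/25 × 144000 + 4/25 × (-18500) + 3/25 × 79000 + 12/25 × (-10000) = 34560 − 2960 + 9480 − 4800 = 36280
Bid B = 1/2 × 63000 + 1/3 × 54000 + 1/6 × 19000 = 31500 + 18000 + 3166.6667 = 52666.6667
Bid C = 9/25 × 95000 + 4/25 × 157000 + 8/25 × 198000 + 4/25 × 25000 = 34200 + 25120 + 63360 + 4000 = 126680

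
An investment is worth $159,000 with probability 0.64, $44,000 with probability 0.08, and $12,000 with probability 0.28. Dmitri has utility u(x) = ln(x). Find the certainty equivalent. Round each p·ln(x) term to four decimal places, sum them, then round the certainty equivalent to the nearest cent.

E[u] = 0.64·ln(159000) + 0.08·ln(44000) + 0.28·ln(12000) = 7.6651 + 0.8554 + 2.6299 = 11.1504
CE = e^11.1504 ≈ 69591.66

$69,591.66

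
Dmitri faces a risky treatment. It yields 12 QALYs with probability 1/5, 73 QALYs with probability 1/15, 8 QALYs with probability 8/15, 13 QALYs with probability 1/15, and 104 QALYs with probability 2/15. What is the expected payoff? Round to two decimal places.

26.27 QALYs

EV = 1/5 × 12 + 1/15 × 73 + 8/15 × 8 + 1/15 × 13 + 2/15 × 104 = 2.4 + 4.8667 + 4.2667 + 0.8667 + 13.8667 = 26.2667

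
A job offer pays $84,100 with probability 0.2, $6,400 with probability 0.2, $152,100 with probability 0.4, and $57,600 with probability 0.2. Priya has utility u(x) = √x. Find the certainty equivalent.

E[u] = 0.2·√84100 + 0.2·√6400 + 0.4·√152100 + 0.2·√57600 = 0.2·290 + 0.2·80 + 0.4·390 + 0.2·240 = 278
CE = (278)² = 77284

$77,284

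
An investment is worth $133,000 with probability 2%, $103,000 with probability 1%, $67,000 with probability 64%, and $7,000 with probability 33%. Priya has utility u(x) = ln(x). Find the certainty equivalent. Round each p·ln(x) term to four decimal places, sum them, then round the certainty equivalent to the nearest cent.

E[u] = 0.02·ln(133000) + 0.01·ln(103000) + 0.64·ln(67000) + 0.33·ln(7000) = 0.2360 + 0.1154 + 7.1120 + 2.9217 = 10.3851
CE = e^10.3851 ≈ 32373.65

$32,373.65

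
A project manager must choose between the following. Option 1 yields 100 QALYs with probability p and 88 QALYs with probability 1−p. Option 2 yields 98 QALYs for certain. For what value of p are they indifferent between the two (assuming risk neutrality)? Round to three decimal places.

p·100 + (1−p)·88 = 98
12p + 88 = 98
p = (98 − 88) / 12

p = 0.833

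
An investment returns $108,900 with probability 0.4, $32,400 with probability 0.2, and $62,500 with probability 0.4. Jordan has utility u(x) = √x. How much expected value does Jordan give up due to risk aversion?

E[u] = 0.4·√108900 + 0.2·√32400 + 0.4·√62500 = 0.4·330 + 0.2·180 + 0.4·250 = 268
CE = (268)² = 71824
Risk premium = EV − CE = 75040 − 71824 = 3216

$3,216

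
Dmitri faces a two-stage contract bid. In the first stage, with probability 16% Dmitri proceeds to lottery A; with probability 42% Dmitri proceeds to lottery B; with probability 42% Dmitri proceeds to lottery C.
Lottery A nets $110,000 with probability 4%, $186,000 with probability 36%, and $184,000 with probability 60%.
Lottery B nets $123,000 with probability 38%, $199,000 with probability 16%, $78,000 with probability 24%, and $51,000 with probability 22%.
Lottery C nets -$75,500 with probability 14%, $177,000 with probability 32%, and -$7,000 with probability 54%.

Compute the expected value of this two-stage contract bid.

EV(A) = 0.04 × 110000 + 0.36 × 186000 + 0.6 × 184000 = 4400 + 66960 + 110400 = 181760
EV(B) = 0.38 × 123000 + 0.16 × 199000 + 0.24 × 78000 + 0.22 × 51000 = 46740 + 31840 + 18720 + 11220 = 108520
EV(C) = 0.14 × (-75500) + 0.32 × 177000 + 0.54 × (-7000) = -10570 + 56640 − 3780 = 42290
Overall = 0.16 × 181760 + 0.42 × 108520 + 0.42 × 42290 = 29081.6 + 45578.4 + 17761.8 = 92421.8

$92,421.80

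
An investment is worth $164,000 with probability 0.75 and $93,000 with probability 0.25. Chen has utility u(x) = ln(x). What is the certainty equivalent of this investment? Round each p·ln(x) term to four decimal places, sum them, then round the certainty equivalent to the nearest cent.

E[u] = 0.75·ln(164000) + 0.25·ln(93000) = 9.0057 + 2.8601 = 11.8658
CE = e^11.8658 ≈ 142315.26

$142,315.26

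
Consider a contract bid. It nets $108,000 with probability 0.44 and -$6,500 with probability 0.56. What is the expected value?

$43,880

EV = 0.44 × 108000 + 0.56 × (-6500) = 47520 − 3640 = 43880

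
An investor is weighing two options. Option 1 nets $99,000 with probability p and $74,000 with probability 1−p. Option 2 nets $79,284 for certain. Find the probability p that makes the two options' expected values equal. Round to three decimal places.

p·99000 + (1−p)·74000 = 79284
25000p + 74000 = 79284
p = (79284 − 74000) / 25000

p = 0.211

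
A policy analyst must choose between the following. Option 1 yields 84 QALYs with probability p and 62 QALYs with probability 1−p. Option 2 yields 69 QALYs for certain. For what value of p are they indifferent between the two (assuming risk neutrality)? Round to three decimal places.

p·84 + (1−p)·62 = 69
22p + 62 = 69
p = (69 − 62) / 22

p = 0.318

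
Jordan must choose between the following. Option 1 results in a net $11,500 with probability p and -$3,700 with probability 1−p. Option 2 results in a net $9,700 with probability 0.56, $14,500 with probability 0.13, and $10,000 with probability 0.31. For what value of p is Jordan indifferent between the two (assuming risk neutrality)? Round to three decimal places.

p = 0.929

EV(Option 2) = 0.56 × 9700 + 0.13 × 14500 + 0.31 × 10000 = 5432 + 1885 + 3100 = 10417
p·11500 + (1−p)·(-3700) = 10417
15200p − 3700 = 10417
p = (10417 + 3700) / 15200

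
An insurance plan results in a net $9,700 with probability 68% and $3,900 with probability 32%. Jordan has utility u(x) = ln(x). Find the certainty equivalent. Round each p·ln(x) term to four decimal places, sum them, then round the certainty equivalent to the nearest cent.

E[u] = 0.68·ln(9700) + 0.32·ln(3900) = 6.2423 + 2.6460 = 8.8883
CE = e^8.8883 ≈ 7246.69

$7,246.69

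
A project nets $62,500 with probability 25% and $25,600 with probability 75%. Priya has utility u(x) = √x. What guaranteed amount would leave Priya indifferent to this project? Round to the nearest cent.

$33,306.25

E[u] = 0.25·√62500 + 0.75·√25600 = 0.25·250 + 0.75·160 = 182.5
CE = (182.5)² = 33306.25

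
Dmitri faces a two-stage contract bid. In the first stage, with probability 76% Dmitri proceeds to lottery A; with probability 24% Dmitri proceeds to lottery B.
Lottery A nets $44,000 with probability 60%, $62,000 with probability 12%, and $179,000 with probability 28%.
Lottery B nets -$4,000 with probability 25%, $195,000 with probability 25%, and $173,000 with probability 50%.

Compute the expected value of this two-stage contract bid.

EV(A) = 0.6 × 44000 + 0.12 × 62000 + 0.28 × 179000 = 26400 + 7440 + 50120 = 83960
EV(B) = 0.25 × (-4000) + 0.25 × 195000 + 0.5 × 173000 = -1000 + 48750 + 86500 = 134250
Overall = 0.76 × 83960 + 0.24 × 134250 = 63809.6 + 32220 = 96029.6

$96,029.60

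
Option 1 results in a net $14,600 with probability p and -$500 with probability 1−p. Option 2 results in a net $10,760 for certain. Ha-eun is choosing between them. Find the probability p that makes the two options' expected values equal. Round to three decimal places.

p·14600 + (1−p)·(-500) = 10760
15100p − 500 = 10760
p = (10760 + 500) / 15100

p = 0.746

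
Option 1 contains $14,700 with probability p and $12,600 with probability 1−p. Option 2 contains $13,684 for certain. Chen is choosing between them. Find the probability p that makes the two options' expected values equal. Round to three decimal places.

p = 0.516

p·14700 + (1−p)·12600 = 13684
2100p + 12600 = 13684
p = (13684 − 12600) / 2100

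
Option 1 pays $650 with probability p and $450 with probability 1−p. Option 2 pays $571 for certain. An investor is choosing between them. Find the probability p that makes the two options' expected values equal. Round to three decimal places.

p·650 + (1−p)·450 = 571
200p + 450 = 571
p = (571 − 450) / 200

p = 0.605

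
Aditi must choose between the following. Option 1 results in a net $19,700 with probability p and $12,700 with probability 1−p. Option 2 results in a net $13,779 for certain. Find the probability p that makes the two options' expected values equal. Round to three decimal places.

p·19700 + (1−p)·12700 = 13779
7000p + 12700 = 13779
p = (13779 − 12700) / 7000

p = 0.154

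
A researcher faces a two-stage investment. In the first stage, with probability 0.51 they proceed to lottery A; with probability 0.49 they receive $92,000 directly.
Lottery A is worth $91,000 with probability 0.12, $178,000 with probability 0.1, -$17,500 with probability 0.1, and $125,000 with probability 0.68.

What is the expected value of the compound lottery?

EV(A) = 0.12 × 91000 + 0.1 × 178000 + 0.1 × (-17500) + 0.68 × 125000 = 10920 + 17800 − 1750 + 85000 = 111970
Branch B: 92000 (certain)
Overall = 0.51 × 111970 + 0.49 × 92000 = 57104.7 + 45080 = 102184.7

$102,184.70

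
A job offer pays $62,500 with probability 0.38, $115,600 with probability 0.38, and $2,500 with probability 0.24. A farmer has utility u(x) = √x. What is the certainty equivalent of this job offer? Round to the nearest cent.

E[u] = 0.38·√62500 + 0.38·√115600 + 0.24·√2500 = 0.38·250 + 0.38·340 + 0.24·50 = 236.2
CE = (236.2)² = 55790.44

$55,790.44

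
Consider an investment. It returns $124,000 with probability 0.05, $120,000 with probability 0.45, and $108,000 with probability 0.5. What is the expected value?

EV = 0.05 × 124000 + 0.45 × 120000 + 0.5 × 108000 = 6200 + 54000 + 54000 = 114200

$114,200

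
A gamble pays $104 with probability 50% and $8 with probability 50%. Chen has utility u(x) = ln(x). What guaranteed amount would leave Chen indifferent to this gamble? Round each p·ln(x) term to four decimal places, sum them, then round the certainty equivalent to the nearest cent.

E[u] = 0.5·ln(104) + 0.5·ln(8) = 2.3222 + 1.0397 = 3.3619
CE = e^3.3619 ≈ 28.84

$28.84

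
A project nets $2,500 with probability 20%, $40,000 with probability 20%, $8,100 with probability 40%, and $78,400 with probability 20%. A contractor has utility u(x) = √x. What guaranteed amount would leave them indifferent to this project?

E[u] = 0.2·√2500 + 0.2·√40000 + 0.4·√8100 + 0.2·√78400 = 0.2·50 + 0.2·200 + 0.4·90 + 0.2·280 = 142
CE = (142)² = 20164

$20,164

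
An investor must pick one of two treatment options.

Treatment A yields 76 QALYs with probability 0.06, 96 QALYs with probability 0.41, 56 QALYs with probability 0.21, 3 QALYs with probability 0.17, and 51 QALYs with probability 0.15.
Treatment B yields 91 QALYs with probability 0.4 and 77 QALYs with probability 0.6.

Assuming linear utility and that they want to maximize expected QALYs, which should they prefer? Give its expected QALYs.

Treatment A = 0.06 × 76 + 0.41 × 96 + 0.21 × 56 + 0.17 × 3 + 0.15 × 51 = 4.56 + 39.36 + 11.76 + 0.51 + 7.65 = 63.84
Treatment B = 0.4 × 91 + 0.6 × 77 = 36.4 + 46.2 = 82.6

Treatment B (82.6 QALYs)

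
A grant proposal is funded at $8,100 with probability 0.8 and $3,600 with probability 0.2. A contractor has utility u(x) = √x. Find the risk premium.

$144

E[u] = 0.8·√8100 + 0.2·√3600 = 0.8·90 + 0.2·60 = 84
CE = (84)² = 7056
Risk premium = EV − CE = 7200 − 7056 = 144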